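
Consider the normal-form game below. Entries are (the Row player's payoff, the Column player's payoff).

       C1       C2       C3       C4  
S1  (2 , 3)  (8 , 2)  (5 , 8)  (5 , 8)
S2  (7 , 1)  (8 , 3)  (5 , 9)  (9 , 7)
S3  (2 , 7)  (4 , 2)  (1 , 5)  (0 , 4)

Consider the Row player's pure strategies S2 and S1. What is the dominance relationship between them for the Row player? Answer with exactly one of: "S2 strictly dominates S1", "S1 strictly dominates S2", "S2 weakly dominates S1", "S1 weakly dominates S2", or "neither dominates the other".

S2 weakly dominates S1

S2's payoffs vs S1's, by the Column player's action — C1: 7>2, C2: 8=8, C3: 5=5, C4: 9>5.
S2 is at least as good everywhere and strictly better somewhere (tied only at C2, C3), so S2 weakly but not strictly dominates S1.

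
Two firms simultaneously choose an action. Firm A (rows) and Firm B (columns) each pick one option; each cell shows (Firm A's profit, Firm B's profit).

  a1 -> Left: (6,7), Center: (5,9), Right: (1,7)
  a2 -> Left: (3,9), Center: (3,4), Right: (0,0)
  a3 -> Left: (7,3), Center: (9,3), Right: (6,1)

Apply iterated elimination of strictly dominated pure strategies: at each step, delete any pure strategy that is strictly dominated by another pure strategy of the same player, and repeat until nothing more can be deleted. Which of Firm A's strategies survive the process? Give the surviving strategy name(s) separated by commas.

For Firm A, a3 strictly dominates a1 on the remaining columns (Left: 7>6, Center: 9>5, Right: 6>1); eliminate a1.
Firm A's strategy a2 is strictly dominated by a3 (Left: 7>3, Center: 9>3, Right: 6>0) and is removed.
Column Right is eliminated: Left beats it against every remaining row (a3: 3>1).
Among the remaining strategies, none is strictly dominated by another pure strategy of the same player, so the elimination stops.
Surviving strategies — Firm A: {a3}; Firm B: {Left, Center}.

a3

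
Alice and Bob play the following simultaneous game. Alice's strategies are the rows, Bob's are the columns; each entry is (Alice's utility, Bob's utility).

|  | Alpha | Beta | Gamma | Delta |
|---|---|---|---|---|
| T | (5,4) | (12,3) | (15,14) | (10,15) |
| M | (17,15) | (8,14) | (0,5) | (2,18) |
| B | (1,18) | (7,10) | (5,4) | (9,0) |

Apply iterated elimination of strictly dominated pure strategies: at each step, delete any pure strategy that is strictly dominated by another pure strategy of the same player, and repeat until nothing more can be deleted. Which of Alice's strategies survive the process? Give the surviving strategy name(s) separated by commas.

T

Row B is eliminated: T beats it against every remaining column (Alpha: 5>1, Beta: 12>7, Gamma: 15>5, Delta: 10>9).
Column Alpha is eliminated: Delta beats it against every remaining row (T: 15>4, M: 18>15).
For Alice, T strictly dominates M on the remaining columns (Beta: 12>8, Gamma: 15>0, Delta: 10>2); eliminate M.
Bob's strategy Beta is strictly dominated by Gamma (T: 14>3) and is removed.
For Bob, Delta strictly dominates Gamma on the remaining rows (T: 15>14); eliminate Gamma.
Among the remaining strategies, none is strictly dominated by another pure strategy of the same player, so the elimination stops.
Surviving strategies — Alice: {T}; Bob: {Delta}.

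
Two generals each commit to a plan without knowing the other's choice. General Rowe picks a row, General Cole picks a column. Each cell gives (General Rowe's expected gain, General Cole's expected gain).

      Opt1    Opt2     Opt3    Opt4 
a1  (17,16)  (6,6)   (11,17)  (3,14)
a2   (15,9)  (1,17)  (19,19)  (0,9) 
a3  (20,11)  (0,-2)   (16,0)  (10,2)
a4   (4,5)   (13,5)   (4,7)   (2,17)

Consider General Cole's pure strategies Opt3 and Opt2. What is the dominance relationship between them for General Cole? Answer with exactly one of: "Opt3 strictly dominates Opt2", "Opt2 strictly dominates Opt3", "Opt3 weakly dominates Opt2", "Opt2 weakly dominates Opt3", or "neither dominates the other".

Opt3 strictly dominates Opt2

Compare Opt3 to Opt2 across each opponent action: a1: 17>6, a2: 19>17, a3: 0>-2, a4: 7>5.
Every comparison favours Opt3, so Opt3 strictly dominates Opt2.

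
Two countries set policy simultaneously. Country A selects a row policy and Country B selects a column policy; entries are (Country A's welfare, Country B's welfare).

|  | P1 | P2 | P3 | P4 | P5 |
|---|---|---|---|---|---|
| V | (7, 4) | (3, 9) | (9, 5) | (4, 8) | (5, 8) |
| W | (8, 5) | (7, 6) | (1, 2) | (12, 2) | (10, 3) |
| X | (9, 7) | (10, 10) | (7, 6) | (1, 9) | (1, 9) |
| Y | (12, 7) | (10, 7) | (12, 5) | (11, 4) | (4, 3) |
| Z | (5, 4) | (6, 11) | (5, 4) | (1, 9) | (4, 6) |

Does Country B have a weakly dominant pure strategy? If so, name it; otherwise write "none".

P2 vs P1: V: 9>4, W: 6>5, X: 10>7, Y: 7=7, Z: 11>4.
P2 vs P3: V: 9>5, W: 6>2, X: 10>6, Y: 7>5, Z: 11>4.
P2 vs P4: V: 9>8, W: 6>2, X: 10>9, Y: 7>4, Z: 11>9.
P2 vs P5: V: 9>8, W: 6>3, X: 10>9, Y: 7>3, Z: 11>6.
P2 is at least as good as every other strategy against every opponent action, so it is weakly dominant.

P2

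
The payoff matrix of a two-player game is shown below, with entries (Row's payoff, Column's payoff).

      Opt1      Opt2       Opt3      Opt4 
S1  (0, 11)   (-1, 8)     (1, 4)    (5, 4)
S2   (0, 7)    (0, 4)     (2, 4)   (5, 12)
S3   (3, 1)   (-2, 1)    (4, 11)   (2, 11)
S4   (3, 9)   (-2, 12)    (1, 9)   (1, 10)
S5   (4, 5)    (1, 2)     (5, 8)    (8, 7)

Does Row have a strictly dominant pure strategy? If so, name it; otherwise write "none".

S5

S5 vs S1: Opt1: 4>0, Opt2: 1>-1, Opt3: 5>1, Opt4: 8>5.
S5 vs S2: Opt1: 4>0, Opt2: 1>0, Opt3: 5>2, Opt4: 8>5.
S5 vs S3: Opt1: 4>3, Opt2: 1>-2, Opt3: 5>4, Opt4: 8>2.
S5 vs S4: Opt1: 4>3, Opt2: 1>-2, Opt3: 5>1, Opt4: 8>1.
S5 strictly beats every other strategy against every opponent action, so it is strictly dominant.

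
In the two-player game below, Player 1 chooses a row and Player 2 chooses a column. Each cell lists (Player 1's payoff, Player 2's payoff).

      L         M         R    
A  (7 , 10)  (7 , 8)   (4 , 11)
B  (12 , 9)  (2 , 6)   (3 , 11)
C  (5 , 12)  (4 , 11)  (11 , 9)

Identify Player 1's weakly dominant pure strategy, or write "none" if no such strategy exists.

none

A fails to dominate B at L (7<12).
B fails to dominate A at M (2<7).
C fails to dominate A at L (5<7).
No single strategy dominates all the others.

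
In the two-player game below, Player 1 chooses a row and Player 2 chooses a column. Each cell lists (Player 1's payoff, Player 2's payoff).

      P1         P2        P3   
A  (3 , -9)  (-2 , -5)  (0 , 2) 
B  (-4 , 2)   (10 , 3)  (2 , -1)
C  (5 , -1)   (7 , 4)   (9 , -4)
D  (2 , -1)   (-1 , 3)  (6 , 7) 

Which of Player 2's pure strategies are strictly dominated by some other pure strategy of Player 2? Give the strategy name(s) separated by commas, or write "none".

P1: dominated, since P2 does at least as well everywhere (A: -5>-9, B: 3>2, C: 4>-1, D: 3>-1).
Nothing dominates P2: P1 at A (-5>-9); P3 at B (3>-1).
P3: no other strategy beats it everywhere (P1 at A (2>-9); P2 at A (2>-5)).

P1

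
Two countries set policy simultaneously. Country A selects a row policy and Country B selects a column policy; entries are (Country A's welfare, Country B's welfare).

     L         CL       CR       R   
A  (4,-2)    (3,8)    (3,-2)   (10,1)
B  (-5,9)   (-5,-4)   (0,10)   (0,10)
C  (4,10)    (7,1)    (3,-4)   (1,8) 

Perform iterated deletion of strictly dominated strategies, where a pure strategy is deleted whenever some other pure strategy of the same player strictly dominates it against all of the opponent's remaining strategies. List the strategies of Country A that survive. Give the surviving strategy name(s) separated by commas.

A, C

Country A's strategy B is strictly dominated by A (L: 4>-5, CL: 3>-5, CR: 3>0, R: 10>0) and is removed.
For Country B, CL strictly dominates CR on the remaining rows (A: 8>-2, C: 1>-4); eliminate CR.
Among the remaining strategies, none is strictly dominated by another pure strategy of the same player, so the elimination stops.
Surviving strategies — Country A: {A, C}; Country B: {L, CL, R}.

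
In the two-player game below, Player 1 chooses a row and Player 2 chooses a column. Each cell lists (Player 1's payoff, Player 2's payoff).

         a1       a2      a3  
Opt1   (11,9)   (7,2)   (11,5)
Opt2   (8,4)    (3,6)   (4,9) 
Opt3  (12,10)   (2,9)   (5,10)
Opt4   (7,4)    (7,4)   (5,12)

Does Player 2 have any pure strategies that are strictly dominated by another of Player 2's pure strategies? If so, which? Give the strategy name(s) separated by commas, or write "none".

Nothing dominates a1: a2 at Opt1 (9>2); a3 at Opt1 (9>5).
a2 is strictly dominated by a3 (Opt1: 5>2, Opt2: 9>6, Opt3: 10>9, Opt4: 12>4).
Nothing dominates a3: a1 at Opt2 (9>4); a2 at Opt1 (5>2).

a2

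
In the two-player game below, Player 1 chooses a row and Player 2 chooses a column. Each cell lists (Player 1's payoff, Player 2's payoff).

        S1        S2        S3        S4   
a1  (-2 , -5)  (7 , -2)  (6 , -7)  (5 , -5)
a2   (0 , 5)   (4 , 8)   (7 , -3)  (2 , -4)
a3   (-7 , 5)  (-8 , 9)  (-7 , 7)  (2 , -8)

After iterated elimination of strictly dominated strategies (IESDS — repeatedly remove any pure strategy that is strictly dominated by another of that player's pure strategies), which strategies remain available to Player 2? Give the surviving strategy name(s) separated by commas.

Player 1's strategy a3 is strictly dominated by a1 (S1: -2>-7, S2: 7>-8, S3: 6>-7, S4: 5>2) and is removed.
Column S1 is eliminated: S2 beats it against every remaining row (a1: -2>-5, a2: 8>5).
Column S3 is eliminated: S2 beats it against every remaining row (a1: -2>-7, a2: 8>-3).
Player 1's strategy a2 is strictly dominated by a1 (S2: 7>4, S4: 5>2) and is removed.
For Player 2, S2 strictly dominates S4 on the remaining rows (a1: -2>-5); eliminate S4.
Among the remaining strategies, none is strictly dominated by another pure strategy of the same player, so the elimination stops.
Surviving strategies — Player 1: {a1}; Player 2: {S2}.

S2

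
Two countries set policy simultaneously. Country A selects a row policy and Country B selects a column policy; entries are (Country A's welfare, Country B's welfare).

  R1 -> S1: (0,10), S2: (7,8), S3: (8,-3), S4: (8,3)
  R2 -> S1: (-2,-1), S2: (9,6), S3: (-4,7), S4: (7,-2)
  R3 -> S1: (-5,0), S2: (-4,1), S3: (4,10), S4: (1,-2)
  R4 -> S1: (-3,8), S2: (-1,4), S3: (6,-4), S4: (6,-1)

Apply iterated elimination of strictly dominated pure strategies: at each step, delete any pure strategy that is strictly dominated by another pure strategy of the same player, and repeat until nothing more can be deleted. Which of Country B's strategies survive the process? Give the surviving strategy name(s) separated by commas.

For Country A, R1 strictly dominates R3 on the remaining columns (S1: 0>-5, S2: 7>-4, S3: 8>4, S4: 8>1); eliminate R3.
Country A's strategy R4 is strictly dominated by R1 (S1: 0>-3, S2: 7>-1, S3: 8>6, S4: 8>6) and is removed.
Column S4 is eliminated: S1 beats it against every remaining row (R1: 10>3, R2: -1>-2).
Among the remaining strategies, none is strictly dominated by another pure strategy of the same player, so the elimination stops.
Surviving strategies — Country A: {R1, R2}; Country B: {S1, S2, S3}.

S1, S2, S3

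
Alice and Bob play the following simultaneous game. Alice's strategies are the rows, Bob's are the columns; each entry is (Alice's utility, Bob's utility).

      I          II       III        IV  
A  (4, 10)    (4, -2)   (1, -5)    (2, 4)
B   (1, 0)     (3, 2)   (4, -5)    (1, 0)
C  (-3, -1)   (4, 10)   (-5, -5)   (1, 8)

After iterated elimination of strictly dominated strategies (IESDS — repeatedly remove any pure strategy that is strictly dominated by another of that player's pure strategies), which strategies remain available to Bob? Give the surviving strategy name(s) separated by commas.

Column III is eliminated: I beats it against every remaining row (A: 10>-5, B: 0>-5, C: -1>-5).
For Alice, A strictly dominates B on the remaining columns (I: 4>1, II: 4>3, IV: 2>1); eliminate B.
Among the remaining strategies, none is strictly dominated by another pure strategy of the same player, so the elimination stops.
Surviving strategies — Alice: {A, C}; Bob: {I, II, IV}.

I, II, IV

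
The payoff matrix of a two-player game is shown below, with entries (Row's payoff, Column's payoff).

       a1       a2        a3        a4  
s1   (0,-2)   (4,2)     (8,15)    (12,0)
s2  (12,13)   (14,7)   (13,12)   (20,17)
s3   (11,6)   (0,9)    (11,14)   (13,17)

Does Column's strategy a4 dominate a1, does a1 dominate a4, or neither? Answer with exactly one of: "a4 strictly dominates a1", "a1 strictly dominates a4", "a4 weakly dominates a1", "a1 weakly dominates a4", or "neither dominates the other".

a4 strictly dominates a1

a4's payoffs vs a1's, by Row's action — s1: 0>-2, s2: 17>13, s3: 17>6.
Every comparison favours a4, so a4 strictly dominates a1.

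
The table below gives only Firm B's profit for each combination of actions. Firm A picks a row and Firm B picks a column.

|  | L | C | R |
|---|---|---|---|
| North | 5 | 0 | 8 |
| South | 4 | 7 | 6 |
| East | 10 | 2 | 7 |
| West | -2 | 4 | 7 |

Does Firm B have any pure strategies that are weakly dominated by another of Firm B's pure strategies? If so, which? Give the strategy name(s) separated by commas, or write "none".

none

L is not dominated — it holds its own against C at North (5>0); R at East (10>7).
C: no other strategy beats it everywhere (L at South (7>4); R at South (7>6)).
R: no other strategy beats it everywhere (L at North (8>5); C at North (8>0)).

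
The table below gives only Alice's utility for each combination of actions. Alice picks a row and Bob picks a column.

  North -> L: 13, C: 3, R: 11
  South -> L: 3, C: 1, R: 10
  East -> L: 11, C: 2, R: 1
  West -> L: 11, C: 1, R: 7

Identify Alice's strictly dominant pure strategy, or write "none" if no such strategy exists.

North vs South: L: 13>3, C: 3>1, R: 11>10.
North vs East: L: 13>11, C: 3>2, R: 11>1.
North vs West: L: 13>11, C: 3>1, R: 11>7.
North strictly beats every other strategy against every opponent action, so it is strictly dominant.

North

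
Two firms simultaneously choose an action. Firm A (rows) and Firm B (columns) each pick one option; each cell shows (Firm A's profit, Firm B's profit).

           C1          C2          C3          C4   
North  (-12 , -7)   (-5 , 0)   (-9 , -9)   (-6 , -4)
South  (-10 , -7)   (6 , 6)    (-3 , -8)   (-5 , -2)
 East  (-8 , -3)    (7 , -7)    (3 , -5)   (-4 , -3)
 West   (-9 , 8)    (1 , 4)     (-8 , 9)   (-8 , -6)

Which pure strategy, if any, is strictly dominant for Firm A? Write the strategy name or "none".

East

East vs North: C1: -8>-12, C2: 7>-5, C3: 3>-9, C4: -4>-6.
East vs South: C1: -8>-10, C2: 7>6, C3: 3>-3, C4: -4>-5.
East vs West: C1: -8>-9, C2: 7>1, C3: 3>-8, C4: -4>-8.
East strictly beats every other strategy against every opponent action, so it is strictly dominant.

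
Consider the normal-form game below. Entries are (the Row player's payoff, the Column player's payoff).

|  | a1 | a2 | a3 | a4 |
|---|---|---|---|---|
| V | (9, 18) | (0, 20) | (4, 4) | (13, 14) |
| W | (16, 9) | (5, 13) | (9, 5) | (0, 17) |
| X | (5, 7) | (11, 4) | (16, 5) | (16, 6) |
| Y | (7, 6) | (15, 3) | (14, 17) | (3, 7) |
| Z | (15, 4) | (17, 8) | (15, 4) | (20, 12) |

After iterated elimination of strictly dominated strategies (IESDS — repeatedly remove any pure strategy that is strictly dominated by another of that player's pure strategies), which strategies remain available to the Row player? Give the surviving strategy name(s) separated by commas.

For the Row player, Z strictly dominates V on the remaining columns (a1: 15>9, a2: 17>0, a3: 15>4, a4: 20>13); eliminate V.
For the Row player, Z strictly dominates Y on the remaining columns (a1: 15>7, a2: 17>15, a3: 15>14, a4: 20>3); eliminate Y.
For the Column player, a4 strictly dominates a2 on the remaining rows (W: 17>13, X: 6>4, Z: 12>8); eliminate a2.
Column a3 is eliminated: a4 beats it against every remaining row (W: 17>5, X: 6>5, Z: 12>4).
For the Row player, Z strictly dominates X on the remaining columns (a1: 15>5, a4: 20>16); eliminate X.
Column a1 is eliminated: a4 beats it against every remaining row (W: 17>9, Z: 12>4).
For the Row player, Z strictly dominates W on the remaining columns (a4: 20>0); eliminate W.
Among the remaining strategies, none is strictly dominated by another pure strategy of the same player, so the elimination stops.
Surviving strategies — the Row player: {Z}; the Column player: {a4}.

Z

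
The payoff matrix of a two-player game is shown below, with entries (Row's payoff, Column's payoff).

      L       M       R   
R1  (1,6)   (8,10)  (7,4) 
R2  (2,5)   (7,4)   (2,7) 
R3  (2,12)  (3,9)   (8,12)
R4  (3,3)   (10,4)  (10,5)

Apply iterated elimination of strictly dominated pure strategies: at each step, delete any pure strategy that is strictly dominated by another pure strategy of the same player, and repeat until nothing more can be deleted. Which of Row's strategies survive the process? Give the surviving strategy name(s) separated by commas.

Row's strategy R1 is strictly dominated by R4 (L: 3>1, M: 10>8, R: 10>7) and is removed.
Row R2 is eliminated: R4 beats it against every remaining column (L: 3>2, M: 10>7, R: 10>2).
For Row, R4 strictly dominates R3 on the remaining columns (L: 3>2, M: 10>3, R: 10>8); eliminate R3.
For Column, M strictly dominates L on the remaining rows (R4: 4>3); eliminate L.
For Column, R strictly dominates M on the remaining rows (R4: 5>4); eliminate M.
Among the remaining strategies, none is strictly dominated by another pure strategy of the same player, so the elimination stops.
Surviving strategies — Row: {R4}; Column: {R}.

R4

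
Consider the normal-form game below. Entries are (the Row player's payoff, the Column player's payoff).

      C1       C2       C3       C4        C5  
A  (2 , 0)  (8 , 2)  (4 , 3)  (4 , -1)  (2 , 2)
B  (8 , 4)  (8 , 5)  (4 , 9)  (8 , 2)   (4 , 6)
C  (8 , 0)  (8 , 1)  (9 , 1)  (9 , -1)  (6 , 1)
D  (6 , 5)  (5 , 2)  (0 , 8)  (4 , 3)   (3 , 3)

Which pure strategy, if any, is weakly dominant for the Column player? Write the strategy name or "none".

C3

C3 vs C1: A: 3>0, B: 9>4, C: 1>0, D: 8>5.
C3 vs C2: A: 3>2, B: 9>5, C: 1=1, D: 8>2.
C3 vs C4: A: 3>-1, B: 9>2, C: 1>-1, D: 8>3.
C3 vs C5: A: 3>2, B: 9>6, C: 1=1, D: 8>3.
C3 is at least as good as every other strategy against every opponent action, so it is weakly dominant.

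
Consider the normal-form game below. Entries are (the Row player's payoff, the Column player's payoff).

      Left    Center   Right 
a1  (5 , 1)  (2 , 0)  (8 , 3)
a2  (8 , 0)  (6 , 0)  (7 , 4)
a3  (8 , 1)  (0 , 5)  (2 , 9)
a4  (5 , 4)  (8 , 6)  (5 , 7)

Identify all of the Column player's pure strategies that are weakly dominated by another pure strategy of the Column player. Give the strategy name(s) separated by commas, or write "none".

Left, Center

Left is weakly dominated by Right (a1: 3>1, a2: 4>0, a3: 9>1, a4: 7>4).
Right weakly dominates Center — a1: 3>0, a2: 4>0, a3: 9>5, a4: 7>6.
Right is not dominated — it holds its own against Left at a1 (3>1); Center at a1 (3>0).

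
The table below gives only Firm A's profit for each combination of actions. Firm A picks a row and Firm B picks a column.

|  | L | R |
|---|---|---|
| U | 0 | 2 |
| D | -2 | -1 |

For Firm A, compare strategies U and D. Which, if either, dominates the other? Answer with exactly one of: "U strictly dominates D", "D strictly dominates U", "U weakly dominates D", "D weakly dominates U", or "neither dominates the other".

Compare U to D across each choice by Firm B: L: 0>-2, R: 2>-1.
Every comparison favours U, so U strictly dominates D.

U strictly dominates D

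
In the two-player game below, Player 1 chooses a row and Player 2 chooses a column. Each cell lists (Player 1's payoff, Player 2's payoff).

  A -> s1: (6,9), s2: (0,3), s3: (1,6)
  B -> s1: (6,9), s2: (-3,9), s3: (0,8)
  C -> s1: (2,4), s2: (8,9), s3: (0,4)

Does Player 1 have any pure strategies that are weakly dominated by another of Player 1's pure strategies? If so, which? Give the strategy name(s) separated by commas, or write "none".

B

A is not dominated — it holds its own against B at s2 (0>-3); C at s1 (6>2).
B: dominated, since A does at least as well everywhere (s1: 6=6, s2: 0>-3, s3: 1>0).
C: no other strategy beats it everywhere (A at s2 (8>0); B at s2 (8>-3)).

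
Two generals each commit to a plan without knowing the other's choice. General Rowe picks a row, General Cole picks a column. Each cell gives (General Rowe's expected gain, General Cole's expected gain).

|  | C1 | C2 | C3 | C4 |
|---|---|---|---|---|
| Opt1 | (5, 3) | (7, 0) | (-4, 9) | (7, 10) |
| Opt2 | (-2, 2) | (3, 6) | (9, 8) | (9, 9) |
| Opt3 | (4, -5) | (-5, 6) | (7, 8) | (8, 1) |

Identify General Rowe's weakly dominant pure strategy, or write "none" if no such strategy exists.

Opt1 fails to dominate Opt2 at C3 (-4<9).
Opt2 fails to dominate Opt1 at C1 (-2<5).
Opt3 fails to dominate Opt1 at C1 (4<5).
No single strategy dominates all the others.

none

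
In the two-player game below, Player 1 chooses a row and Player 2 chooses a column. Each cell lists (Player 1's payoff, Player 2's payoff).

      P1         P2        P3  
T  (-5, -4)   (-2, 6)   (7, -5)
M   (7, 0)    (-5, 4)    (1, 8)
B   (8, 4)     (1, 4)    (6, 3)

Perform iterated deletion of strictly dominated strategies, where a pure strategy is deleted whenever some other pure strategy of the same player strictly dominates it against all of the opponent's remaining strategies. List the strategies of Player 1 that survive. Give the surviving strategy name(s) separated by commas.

For Player 1, B strictly dominates M on the remaining columns (P1: 8>7, P2: 1>-5, P3: 6>1); eliminate M.
Column P3 is eliminated: P1 beats it against every remaining row (T: -4>-5, B: 4>3).
Player 1's strategy T is strictly dominated by B (P1: 8>-5, P2: 1>-2) and is removed.
Among the remaining strategies, none is strictly dominated by another pure strategy of the same player, so the elimination stops.
Surviving strategies — Player 1: {B}; Player 2: {P1, P2}.

B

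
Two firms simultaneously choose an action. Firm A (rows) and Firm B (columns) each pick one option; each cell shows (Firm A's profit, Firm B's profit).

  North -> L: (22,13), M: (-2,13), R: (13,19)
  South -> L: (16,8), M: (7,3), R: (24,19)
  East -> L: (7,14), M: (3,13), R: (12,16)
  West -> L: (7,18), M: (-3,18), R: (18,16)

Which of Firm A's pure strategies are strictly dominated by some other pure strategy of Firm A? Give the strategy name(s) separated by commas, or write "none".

East, West

North is not dominated — it holds its own against South at L (22>16); East at L (22>7); West at L (22>7).
Nothing dominates South: North at M (7>-2); East at L (16>7); West at L (16>7).
South strictly dominates East — L: 16>7, M: 7>3, R: 24>12.
West is strictly dominated by South (L: 16>7, M: 7>-3, R: 24>18).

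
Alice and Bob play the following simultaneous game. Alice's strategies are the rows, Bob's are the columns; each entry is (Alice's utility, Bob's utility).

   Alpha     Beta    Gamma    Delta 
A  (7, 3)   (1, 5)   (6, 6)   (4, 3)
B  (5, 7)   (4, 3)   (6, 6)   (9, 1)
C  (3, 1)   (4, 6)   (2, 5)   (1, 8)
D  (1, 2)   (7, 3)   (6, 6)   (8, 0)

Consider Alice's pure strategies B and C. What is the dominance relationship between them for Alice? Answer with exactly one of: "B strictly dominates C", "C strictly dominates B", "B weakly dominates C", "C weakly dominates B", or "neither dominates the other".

B's payoffs vs C's, by Bob's action — Alpha: 5>3, Beta: 4=4, Gamma: 6>2, Delta: 9>1.
B is at least as good everywhere and strictly better somewhere (tied only at Beta), so B weakly but not strictly dominates C.

B weakly dominates C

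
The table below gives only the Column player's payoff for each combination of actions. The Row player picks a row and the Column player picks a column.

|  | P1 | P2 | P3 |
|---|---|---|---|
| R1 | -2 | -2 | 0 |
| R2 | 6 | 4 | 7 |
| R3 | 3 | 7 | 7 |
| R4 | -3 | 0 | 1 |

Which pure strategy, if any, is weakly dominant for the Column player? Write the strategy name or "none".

P3 vs P1: R1: 0>-2, R2: 7>6, R3: 7>3, R4: 1>-3.
P3 vs P2: R1: 0>-2, R2: 7>4, R3: 7=7, R4: 1>0.
P3 is at least as good as every other strategy against every opponent action, so it is weakly dominant.

P3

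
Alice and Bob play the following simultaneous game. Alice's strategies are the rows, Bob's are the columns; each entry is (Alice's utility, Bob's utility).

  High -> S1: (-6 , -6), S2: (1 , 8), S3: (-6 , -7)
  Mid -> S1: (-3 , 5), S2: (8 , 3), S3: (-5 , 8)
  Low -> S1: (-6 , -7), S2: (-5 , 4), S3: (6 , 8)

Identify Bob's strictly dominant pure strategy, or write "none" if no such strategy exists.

none

S1 fails to dominate S2 at High (-6<8).
S2 fails to dominate S1 at Mid (3<5).
S3 fails to dominate S1 at High (-7<-6).
No single strategy dominates all the others.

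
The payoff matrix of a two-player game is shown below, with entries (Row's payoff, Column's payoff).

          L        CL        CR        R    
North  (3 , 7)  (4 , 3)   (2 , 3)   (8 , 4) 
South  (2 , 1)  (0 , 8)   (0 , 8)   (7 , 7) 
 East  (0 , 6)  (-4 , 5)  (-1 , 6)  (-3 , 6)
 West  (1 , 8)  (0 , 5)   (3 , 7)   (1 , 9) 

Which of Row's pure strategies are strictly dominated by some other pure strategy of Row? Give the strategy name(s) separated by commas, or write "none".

South, East

Nothing dominates North: South at L (3>2); East at L (3>0); West at L (3>1).
North strictly dominates South — L: 3>2, CL: 4>0, CR: 2>0, R: 8>7.
East: dominated, since North does at least as well everywhere (L: 3>0, CL: 4>-4, CR: 2>-1, R: 8>-3).
Nothing dominates West: North at CR (3>2); South at CL (0=0); East at L (1>0).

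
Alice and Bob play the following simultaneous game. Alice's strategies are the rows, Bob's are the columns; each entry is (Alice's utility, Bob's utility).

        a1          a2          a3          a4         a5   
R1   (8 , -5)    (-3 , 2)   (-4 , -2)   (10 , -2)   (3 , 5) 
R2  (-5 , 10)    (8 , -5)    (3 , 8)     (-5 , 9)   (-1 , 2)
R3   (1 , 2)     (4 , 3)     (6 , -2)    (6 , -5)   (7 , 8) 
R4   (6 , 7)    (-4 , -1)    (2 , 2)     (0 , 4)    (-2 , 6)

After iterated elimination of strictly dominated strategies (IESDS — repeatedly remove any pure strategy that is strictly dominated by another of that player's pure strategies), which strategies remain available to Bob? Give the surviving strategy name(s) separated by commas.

For Bob, a5 strictly dominates a2 on the remaining rows (R1: 5>2, R2: 2>-5, R3: 8>3, R4: 6>-1); eliminate a2.
Row R2 is eliminated: R3 beats it against every remaining column (a1: 1>-5, a3: 6>3, a4: 6>-5, a5: 7>-1).
Bob's strategy a3 is strictly dominated by a5 (R1: 5>-2, R3: 8>-2, R4: 6>2) and is removed.
Alice's strategy R4 is strictly dominated by R1 (a1: 8>6, a4: 10>0, a5: 3>-2) and is removed.
For Bob, a5 strictly dominates a1 on the remaining rows (R1: 5>-5, R3: 8>2); eliminate a1.
Column a4 is eliminated: a5 beats it against every remaining row (R1: 5>-2, R3: 8>-5).
Alice's strategy R1 is strictly dominated by R3 (a5: 7>3) and is removed.
Among the remaining strategies, none is strictly dominated by another pure strategy of the same player, so the elimination stops.
Surviving strategies — Alice: {R3}; Bob: {a5}.

a5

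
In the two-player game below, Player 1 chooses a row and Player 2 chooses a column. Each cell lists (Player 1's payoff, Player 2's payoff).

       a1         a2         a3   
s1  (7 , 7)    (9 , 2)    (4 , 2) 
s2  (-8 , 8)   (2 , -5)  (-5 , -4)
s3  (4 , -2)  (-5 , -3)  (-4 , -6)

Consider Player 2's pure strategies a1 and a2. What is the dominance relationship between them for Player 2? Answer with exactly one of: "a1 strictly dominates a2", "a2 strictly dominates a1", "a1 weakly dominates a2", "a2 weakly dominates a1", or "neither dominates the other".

a1's payoffs vs a2's, by Player 1's action — s1: 7>2, s2: 8>-5, s3: -2>-3.
Every comparison favours a1, so a1 strictly dominates a2.

a1 strictly dominates a2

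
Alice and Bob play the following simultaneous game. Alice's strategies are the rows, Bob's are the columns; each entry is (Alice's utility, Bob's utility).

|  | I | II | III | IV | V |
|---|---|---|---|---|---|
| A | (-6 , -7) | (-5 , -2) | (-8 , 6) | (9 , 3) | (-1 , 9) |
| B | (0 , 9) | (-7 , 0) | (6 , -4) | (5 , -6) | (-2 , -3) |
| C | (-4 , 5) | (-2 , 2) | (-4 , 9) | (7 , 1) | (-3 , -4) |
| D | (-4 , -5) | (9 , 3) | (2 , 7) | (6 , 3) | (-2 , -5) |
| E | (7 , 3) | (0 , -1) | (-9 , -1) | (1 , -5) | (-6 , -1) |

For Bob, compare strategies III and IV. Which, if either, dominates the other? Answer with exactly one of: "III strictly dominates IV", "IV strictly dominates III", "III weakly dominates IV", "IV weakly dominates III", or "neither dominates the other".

III strictly dominates IV

Compare III to IV across each opponent action: A: 6>3, B: -4>-6, C: 9>1, D: 7>3, E: -1>-5.
Every comparison favours III, so III strictly dominates IV.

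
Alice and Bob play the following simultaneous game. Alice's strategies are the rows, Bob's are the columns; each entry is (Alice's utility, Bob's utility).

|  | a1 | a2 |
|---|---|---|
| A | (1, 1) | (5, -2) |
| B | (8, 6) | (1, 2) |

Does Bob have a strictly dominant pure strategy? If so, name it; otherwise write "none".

a1 vs a2: A: 1>-2, B: 6>2.
a1 strictly beats every other strategy against every opponent action, so it is strictly dominant.

a1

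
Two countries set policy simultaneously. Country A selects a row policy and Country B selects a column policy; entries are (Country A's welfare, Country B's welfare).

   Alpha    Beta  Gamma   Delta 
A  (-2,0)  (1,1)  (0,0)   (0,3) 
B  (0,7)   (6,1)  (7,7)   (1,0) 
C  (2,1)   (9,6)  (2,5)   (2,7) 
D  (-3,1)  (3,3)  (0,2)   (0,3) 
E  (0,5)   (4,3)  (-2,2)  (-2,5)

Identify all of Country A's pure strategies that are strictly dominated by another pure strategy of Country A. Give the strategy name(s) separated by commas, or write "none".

A, D, E

A is strictly dominated by B (Alpha: 0>-2, Beta: 6>1, Gamma: 7>0, Delta: 1>0).
Nothing dominates B: A at Alpha (0>-2); C at Gamma (7>2); D at Alpha (0>-3); E at Alpha (0=0).
Nothing dominates C: A at Alpha (2>-2); B at Alpha (2>0); D at Alpha (2>-3); E at Alpha (2>0).
D is strictly dominated by B (Alpha: 0>-3, Beta: 6>3, Gamma: 7>0, Delta: 1>0).
C strictly dominates E — Alpha: 2>0, Beta: 9>4, Gamma: 2>-2, Delta: 2>-2.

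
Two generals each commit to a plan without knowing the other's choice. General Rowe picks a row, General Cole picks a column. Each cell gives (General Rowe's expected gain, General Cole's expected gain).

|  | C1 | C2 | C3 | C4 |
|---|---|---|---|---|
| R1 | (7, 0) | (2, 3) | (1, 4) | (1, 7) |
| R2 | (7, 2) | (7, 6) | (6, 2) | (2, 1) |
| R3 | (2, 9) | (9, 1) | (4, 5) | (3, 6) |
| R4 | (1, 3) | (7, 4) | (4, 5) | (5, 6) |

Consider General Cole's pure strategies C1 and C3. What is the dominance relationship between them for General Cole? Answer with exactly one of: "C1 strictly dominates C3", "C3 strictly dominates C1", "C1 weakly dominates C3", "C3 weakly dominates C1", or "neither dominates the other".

Compare C1 to C3 across every action of General Rowe: R1: 0<4, R2: 2=2, R3: 9>5, R4: 3<5.
C1 does better at R3 but worse at R1, R4; neither strategy dominates the other.

neither dominates the other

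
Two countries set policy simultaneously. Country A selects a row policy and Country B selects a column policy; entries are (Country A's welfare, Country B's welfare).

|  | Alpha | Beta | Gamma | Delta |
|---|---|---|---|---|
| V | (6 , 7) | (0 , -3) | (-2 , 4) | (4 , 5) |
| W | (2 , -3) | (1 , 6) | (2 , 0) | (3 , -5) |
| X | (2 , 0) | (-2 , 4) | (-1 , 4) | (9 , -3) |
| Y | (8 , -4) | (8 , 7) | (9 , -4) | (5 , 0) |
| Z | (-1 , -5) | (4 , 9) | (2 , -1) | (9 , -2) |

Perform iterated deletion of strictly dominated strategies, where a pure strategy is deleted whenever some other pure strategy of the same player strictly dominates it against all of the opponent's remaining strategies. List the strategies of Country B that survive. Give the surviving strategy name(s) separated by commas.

Beta

Country A's strategy V is strictly dominated by Y (Alpha: 8>6, Beta: 8>0, Gamma: 9>-2, Delta: 5>4) and is removed.
For Country A, Y strictly dominates W on the remaining columns (Alpha: 8>2, Beta: 8>1, Gamma: 9>2, Delta: 5>3); eliminate W.
Country B's strategy Alpha is strictly dominated by Beta (X: 4>0, Y: 7>-4, Z: 9>-5) and is removed.
For Country B, Beta strictly dominates Delta on the remaining rows (X: 4>-3, Y: 7>0, Z: 9>-2); eliminate Delta.
Row X is eliminated: Y beats it against every remaining column (Beta: 8>-2, Gamma: 9>-1).
Country A's strategy Z is strictly dominated by Y (Beta: 8>4, Gamma: 9>2) and is removed.
For Country B, Beta strictly dominates Gamma on the remaining rows (Y: 7>-4); eliminate Gamma.
Among the remaining strategies, none is strictly dominated by another pure strategy of the same player, so the elimination stops.
Surviving strategies — Country A: {Y}; Country B: {Beta}.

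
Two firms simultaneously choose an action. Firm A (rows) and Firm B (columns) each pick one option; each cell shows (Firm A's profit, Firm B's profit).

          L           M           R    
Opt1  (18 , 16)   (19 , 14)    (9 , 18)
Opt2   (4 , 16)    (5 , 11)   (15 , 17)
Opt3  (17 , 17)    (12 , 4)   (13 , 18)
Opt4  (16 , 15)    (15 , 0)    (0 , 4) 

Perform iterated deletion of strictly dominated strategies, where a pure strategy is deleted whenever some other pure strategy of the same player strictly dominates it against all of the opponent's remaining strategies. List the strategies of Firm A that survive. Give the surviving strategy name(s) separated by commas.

Opt2

Firm A's strategy Opt4 is strictly dominated by Opt1 (L: 18>16, M: 19>15, R: 9>0) and is removed.
For Firm B, R strictly dominates L on the remaining rows (Opt1: 18>16, Opt2: 17>16, Opt3: 18>17); eliminate L.
Firm B's strategy M is strictly dominated by R (Opt1: 18>14, Opt2: 17>11, Opt3: 18>4) and is removed.
For Firm A, Opt2 strictly dominates Opt1 on the remaining columns (R: 15>9); eliminate Opt1.
Firm A's strategy Opt3 is strictly dominated by Opt2 (R: 15>13) and is removed.
Among the remaining strategies, none is strictly dominated by another pure strategy of the same player, so the elimination stops.
Surviving strategies — Firm A: {Opt2}; Firm B: {R}.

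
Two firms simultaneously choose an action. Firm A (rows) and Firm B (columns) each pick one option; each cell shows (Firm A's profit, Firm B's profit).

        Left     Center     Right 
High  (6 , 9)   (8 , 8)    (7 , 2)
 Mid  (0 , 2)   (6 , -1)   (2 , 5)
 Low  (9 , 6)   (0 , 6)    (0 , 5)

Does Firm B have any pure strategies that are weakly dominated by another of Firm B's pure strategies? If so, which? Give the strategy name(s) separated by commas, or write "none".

Left: no other strategy beats it everywhere (Center at High (9>8); Right at High (9>2)).
Left weakly dominates Center — High: 9>8, Mid: 2>-1, Low: 6=6.
Nothing dominates Right: Left at Mid (5>2); Center at Mid (5>-1).

Center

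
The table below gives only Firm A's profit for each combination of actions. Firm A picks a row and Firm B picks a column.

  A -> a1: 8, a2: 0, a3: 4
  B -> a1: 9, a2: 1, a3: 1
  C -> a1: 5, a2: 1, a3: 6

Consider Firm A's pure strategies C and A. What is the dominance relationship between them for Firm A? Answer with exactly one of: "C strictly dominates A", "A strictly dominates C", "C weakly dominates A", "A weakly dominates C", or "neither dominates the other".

C's payoffs vs A's, by Firm B's action — a1: 5<8, a2: 1>0, a3: 6>4.
C does better at a2, a3 but worse at a1; neither strategy dominates the other.

neither dominates the other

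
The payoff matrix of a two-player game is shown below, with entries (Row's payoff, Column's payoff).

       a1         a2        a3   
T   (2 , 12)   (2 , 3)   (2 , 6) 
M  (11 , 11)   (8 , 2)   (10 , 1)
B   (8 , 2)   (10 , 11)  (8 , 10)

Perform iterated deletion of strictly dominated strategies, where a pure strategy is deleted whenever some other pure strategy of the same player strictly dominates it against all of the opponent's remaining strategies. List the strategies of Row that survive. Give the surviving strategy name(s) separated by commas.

M, B

Row's strategy T is strictly dominated by M (a1: 11>2, a2: 8>2, a3: 10>2) and is removed.
For Column, a2 strictly dominates a3 on the remaining rows (M: 2>1, B: 11>10); eliminate a3.
Among the remaining strategies, none is strictly dominated by another pure strategy of the same player, so the elimination stops.
Surviving strategies — Row: {M, B}; Column: {a1, a2}.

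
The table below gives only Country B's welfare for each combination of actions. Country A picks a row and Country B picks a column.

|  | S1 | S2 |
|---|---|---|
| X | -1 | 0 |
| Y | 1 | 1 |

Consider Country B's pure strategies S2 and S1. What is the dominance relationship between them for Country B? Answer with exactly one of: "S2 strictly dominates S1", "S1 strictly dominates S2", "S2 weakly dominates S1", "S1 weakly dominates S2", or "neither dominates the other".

Compare S2 to S1 across every action of Country A: X: 0>-1, Y: 1=1.
S2 is at least as good everywhere and strictly better somewhere (tied only at Y), so S2 weakly but not strictly dominates S1.

S2 weakly dominates S1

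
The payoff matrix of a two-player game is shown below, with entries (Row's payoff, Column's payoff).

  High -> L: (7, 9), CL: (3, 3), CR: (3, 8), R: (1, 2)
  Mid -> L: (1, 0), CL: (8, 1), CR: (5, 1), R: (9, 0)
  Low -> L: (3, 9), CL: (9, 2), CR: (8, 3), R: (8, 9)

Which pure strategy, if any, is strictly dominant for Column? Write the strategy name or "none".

none

L fails to dominate CL at Mid (0<1).
CL fails to dominate L at High (3<9).
CR fails to dominate L at High (8<9).
R fails to dominate L at High (2<9).
No single strategy dominates all the others.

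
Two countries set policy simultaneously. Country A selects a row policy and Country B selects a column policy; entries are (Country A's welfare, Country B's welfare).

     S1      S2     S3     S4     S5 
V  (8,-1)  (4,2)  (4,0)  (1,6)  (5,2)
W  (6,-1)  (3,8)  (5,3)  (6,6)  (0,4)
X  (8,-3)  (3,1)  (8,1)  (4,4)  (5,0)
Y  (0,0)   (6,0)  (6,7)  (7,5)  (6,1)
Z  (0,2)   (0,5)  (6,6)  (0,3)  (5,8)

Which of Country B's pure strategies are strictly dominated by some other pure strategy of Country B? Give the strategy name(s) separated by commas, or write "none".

S1: dominated, since S3 does at least as well everywhere (V: 0>-1, W: 3>-1, X: 1>-3, Y: 7>0, Z: 6>2).
S2 is not dominated — it holds its own against S1 at V (2>-1); S3 at V (2>0); S4 at W (8>6); S5 at V (2=2).
S3 is not dominated — it holds its own against S1 at V (0>-1); S2 at X (1=1); S4 at Y (7>5); S5 at X (1>0).
Nothing dominates S4: S1 at V (6>-1); S2 at V (6>2); S3 at V (6>0); S5 at V (6>2).
S5: no other strategy beats it everywhere (S1 at V (2>-1); S2 at V (2=2); S3 at V (2>0); S4 at Z (8>3)).

S1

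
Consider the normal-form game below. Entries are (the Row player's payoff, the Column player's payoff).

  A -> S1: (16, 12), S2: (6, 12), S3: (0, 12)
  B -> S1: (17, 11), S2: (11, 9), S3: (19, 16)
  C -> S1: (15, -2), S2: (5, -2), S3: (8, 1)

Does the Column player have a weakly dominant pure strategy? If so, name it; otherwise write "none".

S3 vs S1: A: 12=12, B: 16>11, C: 1>-2.
S3 vs S2: A: 12=12, B: 16>9, C: 1>-2.
S3 is at least as good as every other strategy against every opponent action, so it is weakly dominant.

S3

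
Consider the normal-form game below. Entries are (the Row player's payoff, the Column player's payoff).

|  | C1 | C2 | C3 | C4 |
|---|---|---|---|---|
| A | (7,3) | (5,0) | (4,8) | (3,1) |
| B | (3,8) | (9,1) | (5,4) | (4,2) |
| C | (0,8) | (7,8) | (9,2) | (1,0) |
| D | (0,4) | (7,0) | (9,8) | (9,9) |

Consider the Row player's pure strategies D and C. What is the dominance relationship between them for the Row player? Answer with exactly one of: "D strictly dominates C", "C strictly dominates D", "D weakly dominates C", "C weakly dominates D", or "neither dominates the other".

D's payoffs vs C's, by the Column player's action — C1: 0=0, C2: 7=7, C3: 9=9, C4: 9>1.
D is at least as good everywhere and strictly better somewhere (tied only at C1, C2, C3), so D weakly but not strictly dominates C.

D weakly dominates C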